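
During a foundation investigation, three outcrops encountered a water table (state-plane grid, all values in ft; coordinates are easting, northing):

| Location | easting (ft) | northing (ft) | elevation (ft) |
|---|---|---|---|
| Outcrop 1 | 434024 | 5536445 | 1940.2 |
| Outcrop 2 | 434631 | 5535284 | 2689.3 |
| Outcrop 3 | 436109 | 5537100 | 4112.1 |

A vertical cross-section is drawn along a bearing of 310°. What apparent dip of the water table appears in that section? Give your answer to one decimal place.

Two edge vectors: Outcrop 1→Outcrop 2 = (607, -1161, 749.1), Outcrop 1→Outcrop 3 = (2085, 655, 2171.9).
Normal n = (Outcrop 1→Outcrop 2) × (Outcrop 1→Outcrop 3) = (-3012236.4, 243530.2, 2818270).
So ∂z/∂easting = −n_x/n_z = 1.06882 and ∂z/∂northing = −n_y/n_z = −0.08641.
Unit vector along 310° is (sin 310°, cos 310°) = (-0.7660, 0.6428).
Slope in that direction = a·(-0.7660) + b·(0.6428) = −0.87431.
Apparent dip = arctan|0.87431| = 41.2° (true dip is 47.0°, so apparent ≤ true as expected).

41.2°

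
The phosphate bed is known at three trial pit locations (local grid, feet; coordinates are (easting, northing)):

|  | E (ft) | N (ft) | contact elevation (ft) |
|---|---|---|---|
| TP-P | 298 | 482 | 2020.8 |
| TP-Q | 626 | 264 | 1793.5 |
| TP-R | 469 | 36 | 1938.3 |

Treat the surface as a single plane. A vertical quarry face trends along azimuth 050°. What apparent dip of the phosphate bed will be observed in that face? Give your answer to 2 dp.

Two edge vectors: TP-P→TP-Q = (328, -218, -227.3), TP-P→TP-R = (171, -446, -82.5).
Normal n = (TP-P→TP-Q) × (TP-P→TP-R) = (-83390.8, -11808.3, -109010).
So ∂z/∂E = −n_x/n_z = −0.76498 and ∂z/∂N = −n_y/n_z = −0.10832.
Unit vector along 050° is (sin 50°, cos 50°) = (0.7660, 0.6428).
Slope in that direction = a·(0.7660) + b·(0.6428) = −0.65564.
Apparent dip = arctan|0.65564| = 33.25° (true dip is 37.7°, so apparent ≤ true as expected).

33.25°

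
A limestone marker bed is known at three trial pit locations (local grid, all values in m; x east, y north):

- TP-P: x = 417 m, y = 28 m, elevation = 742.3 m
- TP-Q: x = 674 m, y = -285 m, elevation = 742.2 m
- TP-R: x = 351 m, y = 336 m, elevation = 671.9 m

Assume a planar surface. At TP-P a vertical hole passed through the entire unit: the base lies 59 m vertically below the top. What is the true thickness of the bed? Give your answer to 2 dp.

53.03 m

Let the plane be z = a·x + b·y + c.
TP-Q−TP-P: 257a − 313b = −0.1;  TP-R−TP-P: −66a + 308b = −70.4.
Solving gives a = −0.37721, b = −0.30940.
|∇z| = √(a²+b²) = 0.48787, so dip δ = arctan(0.48787) = 26.01°.
True thickness = vertical thickness × cos δ = 59 × cos 26.01° = 53.03 m.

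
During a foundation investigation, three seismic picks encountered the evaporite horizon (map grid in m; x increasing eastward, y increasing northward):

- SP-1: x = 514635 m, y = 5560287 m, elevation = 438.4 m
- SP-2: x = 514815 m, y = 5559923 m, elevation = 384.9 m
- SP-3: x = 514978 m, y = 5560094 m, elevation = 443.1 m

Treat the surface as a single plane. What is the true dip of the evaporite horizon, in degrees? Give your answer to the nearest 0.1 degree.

14.1°

Let the plane be z = a·x + b·y + c.
SP-2−SP-1: 180a − 364b = −53.5;  SP-3−SP-1: 343a − 193b = 4.7.
Solving gives a = 0.13357, b = 0.21303.
Gradient magnitude |∇z| = √(a² + b²) = √(0.01784 + 0.04538) = 0.25144.
True dip = arctan(0.25144) = 14.1°, dipping toward SSW (azimuth ≈ 212°).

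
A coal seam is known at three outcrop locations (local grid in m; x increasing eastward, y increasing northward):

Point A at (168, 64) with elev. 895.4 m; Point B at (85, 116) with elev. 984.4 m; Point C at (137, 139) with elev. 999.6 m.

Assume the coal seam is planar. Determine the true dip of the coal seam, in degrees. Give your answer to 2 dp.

52.55°

Let the plane be z = a·x + b·y + c.
Point B−Point A: −83a + 52b = 89;  Point C−Point A: −31a + 75b = 104.2.
Solving gives a = −0.27240, b = 1.27674.
Gradient magnitude |∇z| = √(a² + b²) = √(0.07420 + 1.63006) = 1.30548.
True dip = arctan(1.30548) = 52.55°, dipping toward SSE (azimuth ≈ 168°).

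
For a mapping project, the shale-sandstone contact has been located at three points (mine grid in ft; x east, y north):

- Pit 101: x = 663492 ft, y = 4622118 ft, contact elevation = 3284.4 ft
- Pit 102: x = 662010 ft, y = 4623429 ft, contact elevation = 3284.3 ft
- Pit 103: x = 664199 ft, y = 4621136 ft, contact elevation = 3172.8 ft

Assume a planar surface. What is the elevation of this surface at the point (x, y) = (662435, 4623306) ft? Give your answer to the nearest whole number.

Let the plane be z = a·x + b·y + c.
Pit 102−Pit 101: −1482a + 1311b = −0.1;  Pit 103−Pit 101: 707a − 982b = −111.6.
Solving gives a = 0.27704916, b = 0.31310973.
Then c = 3284.4 − a·663492 − b·4622118 = −1627765.65.
At (662435, 4623306): z = 183527.1 + 1447602.1 − 1627765.65 = 3363.5 ft.

3364 ft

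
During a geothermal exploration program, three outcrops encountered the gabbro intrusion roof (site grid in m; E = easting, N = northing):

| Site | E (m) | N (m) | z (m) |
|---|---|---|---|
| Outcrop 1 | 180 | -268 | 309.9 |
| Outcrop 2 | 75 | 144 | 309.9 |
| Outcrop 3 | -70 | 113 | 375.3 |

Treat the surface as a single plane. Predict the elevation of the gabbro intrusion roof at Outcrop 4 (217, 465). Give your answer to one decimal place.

Let the plane be z = a·E + b·N + c.
Outcrop 2−Outcrop 1: −105a + 412b = 0;  Outcrop 3−Outcrop 1: −250a + 381b = 65.4.
Solving gives a = −0.42773, b = −0.10901.
Then c = 309.9 − a·180 − b·-268 = 357.68.
At (217, 465): z = −92.8 − 50.7 + 357.68 = 214.2 m.

214.2 m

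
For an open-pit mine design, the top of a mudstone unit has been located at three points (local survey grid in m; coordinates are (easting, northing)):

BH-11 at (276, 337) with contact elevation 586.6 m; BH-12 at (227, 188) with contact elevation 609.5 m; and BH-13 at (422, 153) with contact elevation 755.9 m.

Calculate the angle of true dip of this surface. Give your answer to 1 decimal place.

Two edge vectors: BH-11→BH-12 = (-49, -149, 22.9), BH-11→BH-13 = (146, -184, 169.3).
Normal n = (BH-11→BH-12) × (BH-11→BH-13) = (-21012.1, 11639.1, 30770).
So ∂z/∂E = −n_x/n_z = 0.68288 and ∂z/∂N = −n_y/n_z = −0.37826.
Gradient magnitude |∇z| = √(a² + b²) = √(0.46632 + 0.14308) = 0.78064.
True dip = arctan(0.78064) = 38.0°, dipping toward WNW (azimuth ≈ 299°).

38.0°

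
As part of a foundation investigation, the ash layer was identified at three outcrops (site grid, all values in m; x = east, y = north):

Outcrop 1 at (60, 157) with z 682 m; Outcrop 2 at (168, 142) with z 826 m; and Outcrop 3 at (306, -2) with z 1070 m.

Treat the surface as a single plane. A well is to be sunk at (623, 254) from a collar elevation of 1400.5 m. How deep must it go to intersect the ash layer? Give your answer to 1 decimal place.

Let the plane be z = a·x + b·y + c.
Outcrop 2−Outcrop 1: 108a − 15b = 144;  Outcrop 3−Outcrop 1: 246a − 159b = 388.
Solving gives a = 1.26658, b = −0.48064.
Then c = 682 − a·60 − b·157 = 681.47.
At (623, 254): z_contact = 789.08 − 122.08 + 681.47 = 1348.46 m.
Depth below ground = 1400.5 − 1348.46 = 52.0 m.

52.0 m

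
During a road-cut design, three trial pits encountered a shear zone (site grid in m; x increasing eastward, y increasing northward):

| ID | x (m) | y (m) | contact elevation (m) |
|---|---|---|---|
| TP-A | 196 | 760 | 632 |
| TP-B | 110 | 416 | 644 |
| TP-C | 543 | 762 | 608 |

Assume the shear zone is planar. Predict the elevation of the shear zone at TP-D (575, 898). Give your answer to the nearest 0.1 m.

603.4 m

Two edge vectors: TP-A→TP-B = (-86, -344, 12), TP-A→TP-C = (347, 2, -24).
Normal n = (TP-A→TP-B) × (TP-A→TP-C) = (8232, 2100, 119196).
So ∂z/∂x = −n_x/n_z = −0.06906 and ∂z/∂y = −n_y/n_z = −0.01762.
Intercept c from TP-A: 632 + 13.54 + 13.39 = 658.93.
At (575, 898): z = −39.7 − 15.8 + 658.93 = 603.4 m.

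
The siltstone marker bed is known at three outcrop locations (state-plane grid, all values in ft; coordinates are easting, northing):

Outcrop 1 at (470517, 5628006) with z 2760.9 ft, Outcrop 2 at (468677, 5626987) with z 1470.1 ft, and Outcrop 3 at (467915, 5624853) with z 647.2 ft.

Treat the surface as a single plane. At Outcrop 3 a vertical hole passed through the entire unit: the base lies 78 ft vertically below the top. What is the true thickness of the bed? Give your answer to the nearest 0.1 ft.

Let the plane be z = a·easting + b·northing + c.
Outcrop 2−Outcrop 1: −1840a − 1019b = −1290.8;  Outcrop 3−Outcrop 1: −2602a − 3153b = −2113.7.
Solving gives a = 0.60825, b = 0.16842.
|∇z| = √(a²+b²) = 0.63114, so dip δ = arctan(0.63114) = 32.26°.
True thickness = vertical thickness × cos δ = 78 × cos 32.26° = 66.0 ft.

66.0 ft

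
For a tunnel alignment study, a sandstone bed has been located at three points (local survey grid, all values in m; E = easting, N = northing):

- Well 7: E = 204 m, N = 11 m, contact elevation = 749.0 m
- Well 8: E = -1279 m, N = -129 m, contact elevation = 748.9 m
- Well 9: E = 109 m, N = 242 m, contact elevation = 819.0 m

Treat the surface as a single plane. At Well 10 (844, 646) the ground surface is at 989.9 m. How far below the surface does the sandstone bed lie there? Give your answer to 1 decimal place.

73.2 m

Let the plane be z = a·E + b·N + c.
Well 8−Well 7: −1483a − 140b = −0.1;  Well 9−Well 7: −95a + 231b = 70.
Solving gives a = −0.027473, b = 0.291732.
Then c = 749 − a·204 − b·11 = 751.40.
At (844, 646): z_contact = −23.19 + 188.46 + 751.40 = 916.67 m.
Depth below ground = 989.9 − 916.67 = 73.2 m.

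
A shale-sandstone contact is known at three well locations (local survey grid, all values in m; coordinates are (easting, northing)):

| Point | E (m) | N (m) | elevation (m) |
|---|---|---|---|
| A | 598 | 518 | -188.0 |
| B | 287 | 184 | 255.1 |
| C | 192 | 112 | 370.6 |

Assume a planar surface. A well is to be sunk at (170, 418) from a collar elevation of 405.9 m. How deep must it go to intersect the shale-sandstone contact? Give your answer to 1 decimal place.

221.9 m

Let the plane be z = a·E + b·N + c.
B−A: −311a − 334b = 443.1;  C−A: −406a − 406b = 558.6.
Solving gives a = −0.71469, b = −0.66117.
Then c = -188 − a·598 − b·518 = 581.87.
At (170, 418): z_contact = −121.50 − 276.37 + 581.87 = 184.01 m.
Depth below ground = 405.9 − 184.01 = 221.9 m.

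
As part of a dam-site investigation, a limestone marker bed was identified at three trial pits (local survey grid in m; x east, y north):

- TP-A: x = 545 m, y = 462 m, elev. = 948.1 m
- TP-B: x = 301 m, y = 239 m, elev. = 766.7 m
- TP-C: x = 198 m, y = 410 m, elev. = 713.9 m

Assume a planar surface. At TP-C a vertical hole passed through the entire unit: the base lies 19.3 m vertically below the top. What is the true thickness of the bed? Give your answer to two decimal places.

16.05 m

Let the plane be z = a·x + b·y + c.
TP-B−TP-A: −244a − 223b = −181.4;  TP-C−TP-A: −347a − 52b = −234.2.
Solving gives a = 0.66149, b = 0.08967.
|∇z| = √(a²+b²) = 0.66754, so dip δ = arctan(0.66754) = 33.72°.
True thickness = vertical thickness × cos δ = 19.3 × cos 33.72° = 16.05 m.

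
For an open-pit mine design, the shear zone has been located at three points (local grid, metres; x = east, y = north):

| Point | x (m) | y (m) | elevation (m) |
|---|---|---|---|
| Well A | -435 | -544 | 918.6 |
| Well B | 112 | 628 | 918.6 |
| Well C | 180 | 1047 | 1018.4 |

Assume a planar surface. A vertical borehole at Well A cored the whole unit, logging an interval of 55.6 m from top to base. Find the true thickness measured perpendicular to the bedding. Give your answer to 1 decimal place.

42.1 m

Two edge vectors: Well A→Well B = (547, 1172, 0), Well A→Well C = (615, 1591, 99.8).
Normal n = (Well A→Well B) × (Well A→Well C) = (116965.6, -54590.6, 149497).
So ∂z/∂x = −n_x/n_z = −0.78239 and ∂z/∂y = −n_y/n_z = 0.36516.
|∇z| = √(a²+b²) = 0.86341, so dip δ = arctan(0.86341) = 40.81°.
True thickness = vertical thickness × cos δ = 55.6 × cos 40.81° = 42.1 m.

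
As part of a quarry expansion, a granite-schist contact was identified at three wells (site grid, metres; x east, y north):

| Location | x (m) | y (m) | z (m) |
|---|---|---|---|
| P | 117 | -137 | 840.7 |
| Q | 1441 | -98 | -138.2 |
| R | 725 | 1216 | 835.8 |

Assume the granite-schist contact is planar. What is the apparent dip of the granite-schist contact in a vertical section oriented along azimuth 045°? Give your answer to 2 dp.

Let the plane be z = a·x + b·y + c.
Q−P: 1324a + 39b = −978.9;  R−P: 608a + 1353b = −4.9.
Solving gives a = −0.74916, b = 0.33303.
Unit vector along 045° is (sin 45°, cos 45°) = (0.7071, 0.7071).
Slope in that direction = a·(0.7071) + b·(0.7071) = −0.29425.
Apparent dip = arctan|0.29425| = 16.40° (true dip is 39.3°, so apparent ≤ true as expected).

16.40°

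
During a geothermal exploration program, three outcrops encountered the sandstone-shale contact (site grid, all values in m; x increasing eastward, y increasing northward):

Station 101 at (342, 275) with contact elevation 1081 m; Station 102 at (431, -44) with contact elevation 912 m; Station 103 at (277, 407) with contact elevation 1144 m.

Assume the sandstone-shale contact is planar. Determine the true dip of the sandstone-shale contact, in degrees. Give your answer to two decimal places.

Let the plane be z = a·x + b·y + c.
Station 102−Station 101: 89a − 319b = −169;  Station 103−Station 101: −65a + 132b = 63.
Solving gives a = 0.24602, b = 0.59842.
Gradient magnitude |∇z| = √(a² + b²) = √(0.06053 + 0.35811) = 0.64702.
True dip = arctan(0.64702) = 32.90°, dipping toward SSW (azimuth ≈ 202°).

32.90°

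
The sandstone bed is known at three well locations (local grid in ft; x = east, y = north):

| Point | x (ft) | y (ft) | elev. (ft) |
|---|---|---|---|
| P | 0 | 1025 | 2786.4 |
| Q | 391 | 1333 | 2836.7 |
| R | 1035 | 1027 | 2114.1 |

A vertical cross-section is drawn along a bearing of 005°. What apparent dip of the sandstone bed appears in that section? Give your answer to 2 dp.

Let the plane be z = a·x + b·y + c.
Q−P: 391a + 308b = 50.3;  R−P: 1035a + 2b = −672.3.
Solving gives a = −0.65148, b = 0.99035.
Unit vector along 005° is (sin 5°, cos 5°) = (0.0872, 0.9962).
Slope in that direction = a·(0.0872) + b·(0.9962) = 0.92980.
Apparent dip = arctan|0.92980| = 42.92° (true dip is 49.8°, so apparent ≤ true as expected).

42.92°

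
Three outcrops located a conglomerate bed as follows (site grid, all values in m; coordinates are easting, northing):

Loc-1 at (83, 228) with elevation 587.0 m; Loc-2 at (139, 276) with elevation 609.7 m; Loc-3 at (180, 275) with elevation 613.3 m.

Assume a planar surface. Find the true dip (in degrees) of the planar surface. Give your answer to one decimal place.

20.5°

Two edge vectors: Loc-1→Loc-2 = (56, 48, 22.7), Loc-1→Loc-3 = (97, 47, 26.3).
Normal n = (Loc-1→Loc-2) × (Loc-1→Loc-3) = (195.5, 729.1, -2024).
So ∂z/∂easting = −n_x/n_z = 0.09659 and ∂z/∂northing = −n_y/n_z = 0.36023.
Gradient magnitude |∇z| = √(a² + b²) = √(0.00933 + 0.12976) = 0.37295.
True dip = arctan(0.37295) = 20.5°, dipping toward SSW (azimuth ≈ 195°).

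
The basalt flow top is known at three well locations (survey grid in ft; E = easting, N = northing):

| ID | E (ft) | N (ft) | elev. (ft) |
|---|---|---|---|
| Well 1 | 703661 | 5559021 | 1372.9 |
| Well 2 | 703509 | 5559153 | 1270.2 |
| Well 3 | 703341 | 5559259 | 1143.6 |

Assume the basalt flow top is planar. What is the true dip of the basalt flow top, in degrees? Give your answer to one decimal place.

Two edge vectors: Well 1→Well 2 = (-152, 132, -102.7), Well 1→Well 3 = (-320, 238, -229.3).
Normal n = (Well 1→Well 2) × (Well 1→Well 3) = (-5825, -1989.6, 6064).
So ∂z/∂E = −n_x/n_z = 0.96059 and ∂z/∂N = −n_y/n_z = 0.32810.
Gradient magnitude |∇z| = √(a² + b²) = √(0.92273 + 0.10765) = 1.01508.
True dip = arctan(1.01508) = 45.4°, dipping toward WSW (azimuth ≈ 251°).

45.4°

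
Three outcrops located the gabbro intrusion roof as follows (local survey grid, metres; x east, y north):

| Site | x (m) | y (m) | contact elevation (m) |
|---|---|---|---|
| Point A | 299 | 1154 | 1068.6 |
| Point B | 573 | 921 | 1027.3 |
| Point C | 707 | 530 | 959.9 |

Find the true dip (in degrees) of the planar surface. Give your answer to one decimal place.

9.7°

Let the plane be z = a·x + b·y + c.
Point B−Point A: 274a − 233b = −41.3;  Point C−Point A: 408a − 624b = −108.7.
Solving gives a = −0.00585, b = 0.17037.
Gradient magnitude |∇z| = √(a² + b²) = √(0.00003 + 0.02903) = 0.17047.
True dip = arctan(0.17047) = 9.7°, dipping toward S (azimuth ≈ 178°).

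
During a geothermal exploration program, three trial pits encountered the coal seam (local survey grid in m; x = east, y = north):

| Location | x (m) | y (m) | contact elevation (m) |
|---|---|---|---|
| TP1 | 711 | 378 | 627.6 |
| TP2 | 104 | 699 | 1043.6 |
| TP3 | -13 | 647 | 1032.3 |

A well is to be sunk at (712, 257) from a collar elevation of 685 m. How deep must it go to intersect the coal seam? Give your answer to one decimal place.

Let the plane be z = a·x + b·y + c.
TP2−TP1: −607a + 321b = 416;  TP3−TP1: −724a + 269b = 404.7.
Solving gives a = −0.26048, b = 0.80339.
Then c = 627.6 − a·711 − b·378 = 509.12.
At (712, 257): z_contact = −185.46 + 206.47 + 509.12 = 530.13 m.
Depth below ground = 685 − 530.13 = 154.9 m.

154.9 m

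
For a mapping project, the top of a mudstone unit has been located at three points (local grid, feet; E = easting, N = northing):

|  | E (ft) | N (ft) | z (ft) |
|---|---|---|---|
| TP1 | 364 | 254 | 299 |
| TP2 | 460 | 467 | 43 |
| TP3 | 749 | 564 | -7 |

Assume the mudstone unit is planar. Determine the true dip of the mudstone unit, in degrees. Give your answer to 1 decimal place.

53.5°

Two edge vectors: TP1→TP2 = (96, 213, -256), TP1→TP3 = (385, 310, -306).
Normal n = (TP1→TP2) × (TP1→TP3) = (14182, -69184, -52245).
So ∂z/∂E = −n_x/n_z = 0.27145 and ∂z/∂N = −n_y/n_z = −1.32422.
Gradient magnitude |∇z| = √(a² + b²) = √(0.07369 + 1.75357) = 1.35176.
True dip = arctan(1.35176) = 53.5°, dipping toward NNW (azimuth ≈ 348°).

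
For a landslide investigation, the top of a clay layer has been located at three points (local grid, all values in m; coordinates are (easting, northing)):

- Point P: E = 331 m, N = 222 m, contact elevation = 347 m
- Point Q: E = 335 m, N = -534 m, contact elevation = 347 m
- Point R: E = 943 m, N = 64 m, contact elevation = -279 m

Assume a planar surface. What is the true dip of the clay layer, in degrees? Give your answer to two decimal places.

Let the plane be z = a·E + b·N + c.
Point Q−Point P: 4a − 756b = 0;  Point R−Point P: 612a − 158b = −626.
Solving gives a = −1.02427, b = −0.00542.
Gradient magnitude |∇z| = √(a² + b²) = √(1.04914 + 0.00003) = 1.02429.
True dip = arctan(1.02429) = 45.69°, dipping toward E (azimuth ≈ 090°).

45.69°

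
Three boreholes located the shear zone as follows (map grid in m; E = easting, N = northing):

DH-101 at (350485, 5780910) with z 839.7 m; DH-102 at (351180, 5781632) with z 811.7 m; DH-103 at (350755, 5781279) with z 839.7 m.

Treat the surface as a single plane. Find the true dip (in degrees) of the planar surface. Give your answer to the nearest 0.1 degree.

Let the plane be z = a·E + b·N + c.
DH-102−DH-101: 695a + 722b = −28;  DH-103−DH-101: 270a + 369b = 0.
Solving gives a = −0.16796, b = 0.12290.
Gradient magnitude |∇z| = √(a² + b²) = √(0.02821 + 0.01510) = 0.20812.
True dip = arctan(0.20812) = 11.8°, dipping toward SE (azimuth ≈ 126°).

11.8°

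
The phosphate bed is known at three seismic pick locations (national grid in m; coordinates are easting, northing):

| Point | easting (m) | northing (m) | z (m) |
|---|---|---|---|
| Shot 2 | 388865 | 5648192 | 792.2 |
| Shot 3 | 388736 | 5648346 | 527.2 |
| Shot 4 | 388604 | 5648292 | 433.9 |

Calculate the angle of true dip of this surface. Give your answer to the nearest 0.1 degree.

Two edge vectors: Shot 2→Shot 3 = (-129, 154, -265), Shot 2→Shot 4 = (-261, 100, -358.3).
Normal n = (Shot 2→Shot 3) × (Shot 2→Shot 4) = (-28678.2, 22944.3, 27294).
So ∂z/∂easting = −n_x/n_z = 1.05071 and ∂z/∂northing = −n_y/n_z = −0.84064.
Gradient magnitude |∇z| = √(a² + b²) = √(1.10400 + 0.70667) = 1.34561.
True dip = arctan(1.34561) = 53.4°, dipping toward NW (azimuth ≈ 309°).

53.4°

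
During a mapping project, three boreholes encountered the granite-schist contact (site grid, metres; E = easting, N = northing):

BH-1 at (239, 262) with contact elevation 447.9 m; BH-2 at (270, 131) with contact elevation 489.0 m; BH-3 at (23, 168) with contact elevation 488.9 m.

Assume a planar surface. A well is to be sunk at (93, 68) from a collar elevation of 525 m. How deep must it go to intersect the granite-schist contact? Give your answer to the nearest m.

7 m

Two edge vectors: BH-1→BH-2 = (31, -131, 41.1), BH-1→BH-3 = (-216, -94, 41).
Normal n = (BH-1→BH-2) × (BH-1→BH-3) = (-1507.6, -10148.6, -31210).
So ∂z/∂E = −n_x/n_z = −0.04831 and ∂z/∂N = −n_y/n_z = −0.32517.
Intercept c from BH-1: 447.9 + 11.54 + 85.19 = 544.64.
At (93, 68): z_contact = −4.5 − 22.1 + 544.64 = 518.0 m.
Depth below ground = 525 − 518.0 = 7 m.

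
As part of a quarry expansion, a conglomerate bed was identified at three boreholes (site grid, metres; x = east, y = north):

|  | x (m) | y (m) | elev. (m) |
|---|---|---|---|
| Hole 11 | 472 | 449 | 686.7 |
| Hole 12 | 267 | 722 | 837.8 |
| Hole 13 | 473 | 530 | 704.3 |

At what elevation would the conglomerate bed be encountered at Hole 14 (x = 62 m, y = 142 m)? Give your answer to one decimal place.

Two edge vectors: Hole 11→Hole 12 = (-205, 273, 151.1), Hole 11→Hole 13 = (1, 81, 17.6).
Normal n = (Hole 11→Hole 12) × (Hole 11→Hole 13) = (-7434.3, 3759.1, -16878).
So ∂z/∂x = −n_x/n_z = −0.44047 and ∂z/∂y = −n_y/n_z = 0.22272.
Intercept c from Hole 11: 686.7 + 207.90 − 100.00 = 794.60.
At (62, 142): z = −27.3 + 31.6 + 794.60 = 798.9 m.

798.9 m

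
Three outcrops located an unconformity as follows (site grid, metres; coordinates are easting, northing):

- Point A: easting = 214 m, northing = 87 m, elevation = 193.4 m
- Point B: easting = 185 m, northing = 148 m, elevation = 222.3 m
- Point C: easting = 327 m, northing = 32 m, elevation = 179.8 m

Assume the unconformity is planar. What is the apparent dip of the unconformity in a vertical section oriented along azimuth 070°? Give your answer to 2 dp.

Two edge vectors: Point A→Point B = (-29, 61, 28.9), Point A→Point C = (113, -55, -13.6).
Normal n = (Point A→Point B) × (Point A→Point C) = (759.9, 2871.3, -5298).
So ∂z/∂easting = −n_x/n_z = 0.14343 and ∂z/∂northing = −n_y/n_z = 0.54196.
Unit vector along 070° is (sin 70°, cos 70°) = (0.9397, 0.3420).
Slope in that direction = a·(0.9397) + b·(0.3420) = 0.32014.
Apparent dip = arctan|0.32014| = 17.75° (true dip is 29.3°, so apparent ≤ true as expected).

17.75°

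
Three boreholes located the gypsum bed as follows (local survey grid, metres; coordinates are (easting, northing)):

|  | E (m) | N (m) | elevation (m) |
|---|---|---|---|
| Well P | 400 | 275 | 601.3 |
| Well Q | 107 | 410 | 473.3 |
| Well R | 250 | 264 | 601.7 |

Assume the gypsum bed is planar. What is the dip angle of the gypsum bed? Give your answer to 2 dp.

39.52°

Two edge vectors: Well P→Well Q = (-293, 135, -128), Well P→Well R = (-150, -11, 0.4).
Normal n = (Well P→Well Q) × (Well P→Well R) = (-1354, 19317.2, 23473).
So ∂z/∂E = −n_x/n_z = 0.05768 and ∂z/∂N = −n_y/n_z = −0.82295.
Gradient magnitude |∇z| = √(a² + b²) = √(0.00333 + 0.67725) = 0.82497.
True dip = arctan(0.82497) = 39.52°, dipping toward N (azimuth ≈ 356°).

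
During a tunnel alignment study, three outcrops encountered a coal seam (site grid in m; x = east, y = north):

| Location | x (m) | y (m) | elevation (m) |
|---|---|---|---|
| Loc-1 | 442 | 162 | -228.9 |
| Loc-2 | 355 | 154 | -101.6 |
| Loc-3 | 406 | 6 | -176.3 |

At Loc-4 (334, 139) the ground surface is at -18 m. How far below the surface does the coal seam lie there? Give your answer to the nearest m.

Let the plane be z = a·x + b·y + c.
Loc-2−Loc-1: −87a − 8b = 127.3;  Loc-3−Loc-1: −36a − 156b = 52.6.
Solving gives a = −1.46326, b = 0.00050.
Then c = -228.9 − a·442 − b·162 = 417.78.
At (334, 139): z_contact = −488.7 + 0.1 + 417.78 = -70.9 m.
Depth below ground = -18 − (-70.9) = 53 m.

53 m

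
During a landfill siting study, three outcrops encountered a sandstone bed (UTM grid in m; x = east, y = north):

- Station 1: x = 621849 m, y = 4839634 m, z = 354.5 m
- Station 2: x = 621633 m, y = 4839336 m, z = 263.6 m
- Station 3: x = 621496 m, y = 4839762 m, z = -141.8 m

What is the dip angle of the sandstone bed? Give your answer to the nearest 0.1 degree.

Let the plane be z = a·x + b·y + c.
Station 2−Station 1: −216a − 298b = −90.9;  Station 3−Station 1: −353a + 128b = −496.3.
Solving gives a = 1.20092, b = −0.56543.
Gradient magnitude |∇z| = √(a² + b²) = √(1.44221 + 0.31971) = 1.32737.
True dip = arctan(1.32737) = 53.0°, dipping toward WNW (azimuth ≈ 295°).

53.0°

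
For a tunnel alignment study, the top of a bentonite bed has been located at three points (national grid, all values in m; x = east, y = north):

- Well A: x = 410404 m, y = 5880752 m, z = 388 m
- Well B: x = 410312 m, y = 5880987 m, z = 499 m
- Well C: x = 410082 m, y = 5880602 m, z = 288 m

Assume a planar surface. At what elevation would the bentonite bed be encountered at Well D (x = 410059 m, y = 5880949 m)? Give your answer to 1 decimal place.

460.5 m

Let the plane be z = a·x + b·y + c.
Well B−Well A: −92a + 235b = 111;  Well C−Well A: −322a − 150b = −100.
Solving gives a = 0.076561976, b = 0.502313625.
Then c = 388 − a·410404 − b·5880752 = −2985015.19.
At (410059, 5880949): z = 31394.9 + 2954080.8 − 2985015.19 = 460.5 m.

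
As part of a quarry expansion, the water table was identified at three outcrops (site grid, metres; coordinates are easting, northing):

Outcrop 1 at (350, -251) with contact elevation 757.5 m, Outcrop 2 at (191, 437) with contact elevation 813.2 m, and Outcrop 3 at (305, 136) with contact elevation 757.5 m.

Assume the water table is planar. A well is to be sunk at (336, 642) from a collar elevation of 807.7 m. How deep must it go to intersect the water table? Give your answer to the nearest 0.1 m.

Two edge vectors: Outcrop 1→Outcrop 2 = (-159, 688, 55.7), Outcrop 1→Outcrop 3 = (-45, 387, 0).
Normal n = (Outcrop 1→Outcrop 2) × (Outcrop 1→Outcrop 3) = (-21555.9, -2506.5, -30573).
So ∂z/∂easting = −n_x/n_z = −0.70506 and ∂z/∂northing = −n_y/n_z = −0.08198.
Intercept c from Outcrop 1: 757.5 + 246.77 − 20.58 = 983.69.
At (336, 642): z_contact = −236.90 − 52.63 + 983.69 = 694.16 m.
Depth below ground = 807.7 − 694.16 = 113.5 m.

113.5 m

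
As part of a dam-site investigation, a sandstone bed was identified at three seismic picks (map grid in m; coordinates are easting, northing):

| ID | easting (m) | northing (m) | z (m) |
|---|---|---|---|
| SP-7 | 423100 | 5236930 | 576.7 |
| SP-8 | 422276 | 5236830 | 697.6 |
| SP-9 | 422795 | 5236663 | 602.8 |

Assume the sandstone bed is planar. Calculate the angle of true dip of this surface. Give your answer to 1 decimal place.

10.0°

Two edge vectors: SP-7→SP-8 = (-824, -100, 120.9), SP-7→SP-9 = (-305, -267, 26.1).
Normal n = (SP-7→SP-8) × (SP-7→SP-9) = (29670.3, -15368.1, 189508).
So ∂z/∂easting = −n_x/n_z = −0.15656 and ∂z/∂northing = −n_y/n_z = 0.08109.
Gradient magnitude |∇z| = √(a² + b²) = √(0.02451 + 0.00658) = 0.17632.
True dip = arctan(0.17632) = 10.0°, dipping toward ESE (azimuth ≈ 117°).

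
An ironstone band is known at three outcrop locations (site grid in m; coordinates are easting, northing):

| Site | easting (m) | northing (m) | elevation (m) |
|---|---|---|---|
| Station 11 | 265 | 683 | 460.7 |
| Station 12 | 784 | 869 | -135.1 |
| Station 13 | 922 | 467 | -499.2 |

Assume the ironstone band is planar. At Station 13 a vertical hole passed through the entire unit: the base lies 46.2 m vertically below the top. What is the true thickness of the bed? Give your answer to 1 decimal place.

27.0 m

Let the plane be z = a·easting + b·northing + c.
Station 12−Station 11: 519a + 186b = −595.8;  Station 13−Station 11: 657a − 216b = −959.9.
Solving gives a = −1.31125, b = 0.45559.
|∇z| = √(a²+b²) = 1.38814, so dip δ = arctan(1.38814) = 54.23°.
True thickness = vertical thickness × cos δ = 46.2 × cos 54.23° = 27.0 m.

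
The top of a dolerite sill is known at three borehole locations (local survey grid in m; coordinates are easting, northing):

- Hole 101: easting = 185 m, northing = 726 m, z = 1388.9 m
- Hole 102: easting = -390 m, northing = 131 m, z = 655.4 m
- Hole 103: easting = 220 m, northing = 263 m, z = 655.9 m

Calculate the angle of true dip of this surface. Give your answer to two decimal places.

57.89°

Two edge vectors: Hole 101→Hole 102 = (-575, -595, -733.5), Hole 101→Hole 103 = (35, -463, -733).
Normal n = (Hole 101→Hole 102) × (Hole 101→Hole 103) = (96524.5, -447147.5, 287050).
So ∂z/∂easting = −n_x/n_z = −0.33626 and ∂z/∂northing = −n_y/n_z = 1.55773.
Gradient magnitude |∇z| = √(a² + b²) = √(0.11307 + 2.42653) = 1.59361.
True dip = arctan(1.59361) = 57.89°, dipping toward SSE (azimuth ≈ 168°).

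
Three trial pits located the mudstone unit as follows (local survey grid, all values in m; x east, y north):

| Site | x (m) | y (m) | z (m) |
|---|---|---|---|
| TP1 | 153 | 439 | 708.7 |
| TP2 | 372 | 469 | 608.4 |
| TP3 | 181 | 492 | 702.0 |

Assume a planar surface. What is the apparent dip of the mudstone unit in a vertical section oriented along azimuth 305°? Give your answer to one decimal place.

24.7°

Two edge vectors: TP1→TP2 = (219, 30, -100.3), TP1→TP3 = (28, 53, -6.7).
Normal n = (TP1→TP2) × (TP1→TP3) = (5114.9, -1341.1, 10767).
So ∂z/∂x = −n_x/n_z = −0.47505 and ∂z/∂y = −n_y/n_z = 0.12456.
Unit vector along 305° is (sin 305°, cos 305°) = (-0.8192, 0.5736).
Slope in that direction = a·(-0.8192) + b·(0.5736) = 0.46058.
Apparent dip = arctan|0.46058| = 24.7° (true dip is 26.2°, so apparent ≤ true as expected).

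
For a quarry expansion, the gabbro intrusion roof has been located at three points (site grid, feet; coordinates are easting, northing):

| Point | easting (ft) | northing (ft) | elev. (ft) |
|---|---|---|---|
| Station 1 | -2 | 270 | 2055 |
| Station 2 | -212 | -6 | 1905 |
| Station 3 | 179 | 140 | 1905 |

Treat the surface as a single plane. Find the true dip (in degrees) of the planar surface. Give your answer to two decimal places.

39.02°

Two edge vectors: Station 1→Station 2 = (-210, -276, -150), Station 1→Station 3 = (181, -130, -150).
Normal n = (Station 1→Station 2) × (Station 1→Station 3) = (21900, -58650, 77256).
So ∂z/∂easting = −n_x/n_z = −0.28347 and ∂z/∂northing = −n_y/n_z = 0.75916.
Gradient magnitude |∇z| = √(a² + b²) = √(0.08036 + 0.57633) = 0.81036.
True dip = arctan(0.81036) = 39.02°, dipping toward SSE (azimuth ≈ 160°).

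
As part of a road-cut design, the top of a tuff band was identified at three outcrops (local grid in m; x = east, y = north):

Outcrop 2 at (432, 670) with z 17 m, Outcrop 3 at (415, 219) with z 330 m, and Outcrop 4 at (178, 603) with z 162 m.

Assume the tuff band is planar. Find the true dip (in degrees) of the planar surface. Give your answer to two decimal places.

38.10°

Let the plane be z = a·x + b·y + c.
Outcrop 3−Outcrop 2: −17a − 451b = 313;  Outcrop 4−Outcrop 2: −254a − 67b = 145.
Solving gives a = −0.39169, b = −0.67925.
Gradient magnitude |∇z| = √(a² + b²) = √(0.15342 + 0.46138) = 0.78409.
True dip = arctan(0.78409) = 38.10°, dipping toward NNE (azimuth ≈ 030°).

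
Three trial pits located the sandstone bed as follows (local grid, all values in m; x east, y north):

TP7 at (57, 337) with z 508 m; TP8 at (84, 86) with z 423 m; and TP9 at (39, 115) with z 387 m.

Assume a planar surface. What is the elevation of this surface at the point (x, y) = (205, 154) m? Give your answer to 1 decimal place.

Two edge vectors: TP7→TP8 = (27, -251, -85), TP7→TP9 = (-18, -222, -121).
Normal n = (TP7→TP8) × (TP7→TP9) = (11501, 4797, -10512).
So ∂z/∂x = −n_x/n_z = 1.09408 and ∂z/∂y = −n_y/n_z = 0.45634.
Intercept c from TP7: 508 − 62.36 − 153.79 = 291.85.
At (205, 154): z = 224.3 + 70.3 + 291.85 = 586.4 m.

586.4 m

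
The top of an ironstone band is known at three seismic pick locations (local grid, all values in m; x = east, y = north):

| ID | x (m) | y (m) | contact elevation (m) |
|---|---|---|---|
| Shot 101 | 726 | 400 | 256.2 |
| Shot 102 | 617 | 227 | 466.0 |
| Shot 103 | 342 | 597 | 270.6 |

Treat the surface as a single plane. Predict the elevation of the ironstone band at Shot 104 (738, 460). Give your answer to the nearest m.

Two edge vectors: Shot 101→Shot 102 = (-109, -173, 209.8), Shot 101→Shot 103 = (-384, 197, 14.4).
Normal n = (Shot 101→Shot 102) × (Shot 101→Shot 103) = (-43821.8, -78993.6, -87905).
So ∂z/∂x = −n_x/n_z = −0.49851 and ∂z/∂y = −n_y/n_z = −0.89862.
Intercept c from Shot 101: 256.2 + 361.92 + 359.45 = 977.57.
At (738, 460): z = −367.9 − 413.4 + 977.57 = 196.3 m.

196 m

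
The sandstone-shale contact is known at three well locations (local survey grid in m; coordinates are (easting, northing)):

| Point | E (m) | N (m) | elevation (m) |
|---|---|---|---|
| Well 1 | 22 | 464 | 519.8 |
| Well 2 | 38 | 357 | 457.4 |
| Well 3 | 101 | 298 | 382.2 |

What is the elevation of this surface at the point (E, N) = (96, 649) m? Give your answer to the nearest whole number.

551 m

Let the plane be z = a·E + b·N + c.
Well 2−Well 1: 16a − 107b = −62.4;  Well 3−Well 1: 79a − 166b = −137.6.
Solving gives a = −0.75294, b = 0.47059.
Then c = 519.8 − a·22 − b·464 = 318.01.
At (96, 649): z = −72.3 + 305.4 + 318.01 = 551.1 m.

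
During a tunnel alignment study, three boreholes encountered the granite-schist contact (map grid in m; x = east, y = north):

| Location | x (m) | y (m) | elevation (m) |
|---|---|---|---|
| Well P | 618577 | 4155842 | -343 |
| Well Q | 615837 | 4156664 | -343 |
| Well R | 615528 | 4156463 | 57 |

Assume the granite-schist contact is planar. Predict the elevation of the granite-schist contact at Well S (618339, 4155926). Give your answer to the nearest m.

Let the plane be z = a·x + b·y + c.
Well Q−Well P: −2740a + 822b = 0;  Well R−Well P: −3049a + 621b = 400.
Solving gives a = −0.40858018, b = −1.36193395.
Then c = -343 − a·618577 − b·4155842 = 5912377.60.
At (618339, 4155926): z = −252641.1 − 5660096.7 + 5912377.60 = -360.2 m.

-360 m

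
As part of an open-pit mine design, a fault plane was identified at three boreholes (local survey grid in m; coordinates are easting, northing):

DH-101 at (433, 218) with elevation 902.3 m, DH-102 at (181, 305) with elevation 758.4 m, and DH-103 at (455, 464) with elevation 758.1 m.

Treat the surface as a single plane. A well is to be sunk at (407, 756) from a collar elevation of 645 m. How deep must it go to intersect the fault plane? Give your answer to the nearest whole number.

Two edge vectors: DH-101→DH-102 = (-252, 87, -143.9), DH-101→DH-103 = (22, 246, -144.2).
Normal n = (DH-101→DH-102) × (DH-101→DH-103) = (22854, -39504.2, -63906).
So ∂z/∂easting = −n_x/n_z = 0.35762 and ∂z/∂northing = −n_y/n_z = −0.61816.
Intercept c from DH-101: 902.3 − 154.85 + 134.76 = 882.21.
At (407, 756): z_contact = 145.6 − 467.3 + 882.21 = 560.4 m.
Depth below ground = 645 − 560.4 = 85 m.

85 m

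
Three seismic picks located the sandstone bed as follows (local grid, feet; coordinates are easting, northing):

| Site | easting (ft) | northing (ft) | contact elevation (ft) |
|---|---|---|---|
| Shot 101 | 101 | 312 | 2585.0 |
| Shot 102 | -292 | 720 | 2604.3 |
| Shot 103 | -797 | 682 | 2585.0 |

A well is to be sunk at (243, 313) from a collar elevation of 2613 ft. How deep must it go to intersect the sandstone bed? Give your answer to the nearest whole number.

Two edge vectors: Shot 101→Shot 102 = (-393, 408, 19.3), Shot 101→Shot 103 = (-898, 370, 0).
Normal n = (Shot 101→Shot 102) × (Shot 101→Shot 103) = (-7141, -17331.4, 220974).
So ∂z/∂easting = −n_x/n_z = 0.03232 and ∂z/∂northing = −n_y/n_z = 0.07843.
Intercept c from Shot 101: 2585 − 3.26 − 24.47 = 2557.27.
At (243, 313): z_contact = 7.9 + 24.5 + 2557.27 = 2589.7 ft.
Depth below ground = 2613 − 2589.7 = 23 ft.

23 ft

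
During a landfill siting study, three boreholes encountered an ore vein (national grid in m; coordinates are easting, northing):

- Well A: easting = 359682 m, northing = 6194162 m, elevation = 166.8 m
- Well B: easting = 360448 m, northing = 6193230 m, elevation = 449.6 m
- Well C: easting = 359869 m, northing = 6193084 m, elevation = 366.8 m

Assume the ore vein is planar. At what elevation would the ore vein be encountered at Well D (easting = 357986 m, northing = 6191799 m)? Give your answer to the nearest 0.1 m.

Let the plane be z = a·easting + b·northing + c.
Well B−Well A: 766a − 932b = 282.8;  Well C−Well A: 187a − 1078b = 200.
Solving gives a = 0.181834146, b = −0.153986099.
Then c = 166.8 − a·359682 − b·6194162 = 888579.17.
At (357986, 6191799): z = 65094.1 − 953451.0 + 888579.17 = 222.3 m.

222.3 m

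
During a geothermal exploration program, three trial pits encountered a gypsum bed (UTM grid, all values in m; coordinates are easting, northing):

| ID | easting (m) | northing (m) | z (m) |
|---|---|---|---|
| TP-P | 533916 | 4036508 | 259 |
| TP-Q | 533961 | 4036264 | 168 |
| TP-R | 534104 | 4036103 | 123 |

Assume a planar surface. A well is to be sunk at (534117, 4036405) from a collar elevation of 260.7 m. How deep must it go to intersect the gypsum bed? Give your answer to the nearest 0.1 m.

15.9 m

Two edge vectors: TP-P→TP-Q = (45, -244, -91), TP-P→TP-R = (188, -405, -136).
Normal n = (TP-P→TP-Q) × (TP-P→TP-R) = (-3671, -10988, 27647).
So ∂z/∂easting = −n_x/n_z = 0.132781134 and ∂z/∂northing = −n_y/n_z = 0.397439143.
Intercept c from TP-P: 259 − 70893.97 − 1604266.28 = −1674901.25.
At (534117, 4036405): z_contact = 70920.66 + 1604225.35 − 1674901.25 = 244.75 m.
Depth below ground = 260.7 − 244.75 = 15.9 m.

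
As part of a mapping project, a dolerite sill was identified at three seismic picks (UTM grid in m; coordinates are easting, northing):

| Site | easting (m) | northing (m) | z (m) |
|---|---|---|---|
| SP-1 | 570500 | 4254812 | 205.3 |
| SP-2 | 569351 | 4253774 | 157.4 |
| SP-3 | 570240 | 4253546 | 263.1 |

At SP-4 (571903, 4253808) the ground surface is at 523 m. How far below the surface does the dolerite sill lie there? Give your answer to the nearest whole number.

108 m

Let the plane be z = a·easting + b·northing + c.
SP-2−SP-1: −1149a − 1038b = −47.9;  SP-3−SP-1: −260a − 1266b = 57.8.
Solving gives a = 0.10182519, b = −0.06656757.
Then c = 205.3 − a·570500 − b·4254812 = 225346.54.
At (571903, 4253808): z_contact = 58234.1 − 283165.7 + 225346.54 = 415.0 m.
Depth below ground = 523 − 415.0 = 108 m.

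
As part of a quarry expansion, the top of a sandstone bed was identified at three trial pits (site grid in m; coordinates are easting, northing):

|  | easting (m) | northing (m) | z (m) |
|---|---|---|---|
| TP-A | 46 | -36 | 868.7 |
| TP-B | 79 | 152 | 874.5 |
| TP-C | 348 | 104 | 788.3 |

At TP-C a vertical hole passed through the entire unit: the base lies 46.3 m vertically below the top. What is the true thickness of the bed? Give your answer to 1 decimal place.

44.1 m

Let the plane be z = a·easting + b·northing + c.
TP-B−TP-A: 33a + 188b = 5.8;  TP-C−TP-A: 302a + 140b = −80.4.
Solving gives a = −0.30538, b = 0.08445.
|∇z| = √(a²+b²) = 0.31684, so dip δ = arctan(0.31684) = 17.58°.
True thickness = vertical thickness × cos δ = 46.3 × cos 17.58° = 44.1 m.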